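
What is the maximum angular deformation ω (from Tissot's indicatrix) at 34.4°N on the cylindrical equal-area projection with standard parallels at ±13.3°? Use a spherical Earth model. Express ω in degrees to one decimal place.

A cylindrical equal-area projection with standard parallel φ₀ has meridian scale h = cos φ / cos φ₀ and parallel scale k = cos φ₀ / cos φ (so areas are preserved, h·k = 1).
At 34.4°: h = 0.8479, k = 1.179; principal scales a = 1.179, b = 0.8479.
sin(ω/2) = (a − b)/(a + b) = 0.3316/2.027 = 0.1636, so ω = 2 arcsin(0.1636) ≈ 18.8°.

18.8°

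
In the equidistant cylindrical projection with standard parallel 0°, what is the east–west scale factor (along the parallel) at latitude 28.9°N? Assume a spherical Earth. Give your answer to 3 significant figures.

Plate carrée maps x = Rλ, y = Rφ. The meridian scale is h = 1 and the parallel scale is k = 1/cos φ = sec φ.
k = 1/cos 28.9° = 1/0.8755 = 1.142.

1.14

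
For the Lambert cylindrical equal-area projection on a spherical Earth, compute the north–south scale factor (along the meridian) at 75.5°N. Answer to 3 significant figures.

The Lambert cylindrical equal-area projection is the cylindrical equal-area projection with its standard parallel at the equator (φ₀ = 0). A cylindrical equal-area projection with standard parallel φ₀ has meridian scale h = cos φ / cos φ₀ and parallel scale k = cos φ₀ / cos φ (so areas are preserved, h·k = 1).
h = cos 75.5° / cos 0° = 0.2504/1.000 = 0.2504.

0.250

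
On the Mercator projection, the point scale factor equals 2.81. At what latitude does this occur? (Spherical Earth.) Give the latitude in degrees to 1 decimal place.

Mercator scale is k = sec φ = 1/cos φ.
1/cos φ = 2.81  ⇒  cos φ = 0.3559  ⇒  φ = arccos(0.3559) ≈ 69.2°.

69.2°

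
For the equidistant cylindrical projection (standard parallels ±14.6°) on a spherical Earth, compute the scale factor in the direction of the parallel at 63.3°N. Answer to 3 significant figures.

In the equirectangular projection with standard parallel φ₀ = 14.6° (x = Rλ cos φ₀, y = Rφ), meridians are true-scale (h = 1) and the parallel scale is k = cos φ₀ / cos φ.
k = cos 14.6° / cos 63.3° = 0.9677/0.4493 = 2.154.

2.15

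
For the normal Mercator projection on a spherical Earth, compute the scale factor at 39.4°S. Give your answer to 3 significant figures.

The Mercator projection is conformal; its linear scale factor is the same in every direction and equals sec φ = 1/cos φ.
k = 1/cos 39.4° = 1/0.7727 = 1.294.

1.29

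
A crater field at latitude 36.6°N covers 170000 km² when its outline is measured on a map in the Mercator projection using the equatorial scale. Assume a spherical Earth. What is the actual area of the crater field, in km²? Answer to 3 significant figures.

The Mercator projection is conformal; its linear scale factor is the same in every direction and equals sec φ = 1/cos φ.
Areal scale = k² = sec²φ = 1/cos²(36.6°) = 1/0.8028² = 1.552.
True area = apparent / (areal scale) = 170000 / 1.552 ≈ 110000 km².

110000 km²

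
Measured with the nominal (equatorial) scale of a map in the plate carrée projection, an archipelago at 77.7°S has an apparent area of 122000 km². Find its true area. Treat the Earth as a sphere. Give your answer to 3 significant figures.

For the equirectangular projection with φ₀ = 0 (plate carrée), h = 1 along meridians and k = sec φ along parallels.
Areal scale = h·k = 1 × sec φ; at 77.7°, h = 1.000, k = 4.694, so h·k = 4.694.
True area = apparent / (areal scale) = 122000 / 4.694 ≈ 26000 km².

26000 km²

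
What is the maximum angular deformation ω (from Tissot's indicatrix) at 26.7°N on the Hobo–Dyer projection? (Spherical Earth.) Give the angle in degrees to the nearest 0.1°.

13.6°

Hobo–Dyer is a cylindrical equal-area projection with standard parallels at ±37.5°. For cylindrical equal-area with standard parallel φ₀, h = cos φ / cos φ₀ and k = cos φ₀ / cos φ, so h·k = 1.
At 26.7°: h = 1.126, k = 0.8880; principal scales a = 1.126, b = 0.8880.
sin(ω/2) = (a − b)/(a + b) = 0.2380/2.014 = 0.1182, so ω = 2 arcsin(0.1182) ≈ 13.6°.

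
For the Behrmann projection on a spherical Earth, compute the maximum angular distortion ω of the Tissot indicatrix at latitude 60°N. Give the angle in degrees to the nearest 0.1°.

Behrmann is a cylindrical equal-area projection with standard parallels at ±30°. A cylindrical equal-area projection with standard parallel φ₀ has meridian scale h = cos φ / cos φ₀ and parallel scale k = cos φ₀ / cos φ (so areas are preserved, h·k = 1).
At 60°: h = 0.5774, k = 1.732; principal scales a = 1.732, b = 0.5774.
sin(ω/2) = (a − b)/(a + b) = 1.155/2.309 = 0.5000, so ω = 2 arcsin(0.5000) ≈ 60.0°.

60.0°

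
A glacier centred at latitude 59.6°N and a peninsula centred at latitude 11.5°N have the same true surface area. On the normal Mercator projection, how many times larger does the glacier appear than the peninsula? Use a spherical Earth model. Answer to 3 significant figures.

Mercator is conformal with k = sec φ, so areal scale = k² = sec²φ.
At 59.6°: sec²(59.6°) = 1/0.5060² = 3.905.
At 11.5°: sec²(11.5°) = 1/0.9799² = 1.041.
Ratio = 3.905/1.041 = cos²(11.5°)/cos²(59.6°) ≈ 3.75.

3.75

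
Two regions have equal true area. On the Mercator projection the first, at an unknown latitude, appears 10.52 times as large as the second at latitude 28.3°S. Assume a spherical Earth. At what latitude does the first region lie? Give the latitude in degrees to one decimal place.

74.2°

Mercator areal scale is sec²φ, so apparent-area ratio = sec²φ₁ / sec²φ₂ = cos²φ₂ / cos²φ₁.
cos²φ₂ / cos²φ₁ = 10.52  ⇒  cos φ₁ = cos 28.3° / √10.52 = 0.8805/3.243 = 0.2715.
φ₁ = arccos(0.2715) ≈ 74.2°.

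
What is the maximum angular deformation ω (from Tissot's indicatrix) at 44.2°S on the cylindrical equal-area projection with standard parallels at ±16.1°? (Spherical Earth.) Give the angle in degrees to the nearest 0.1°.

33.1°

A cylindrical equal-area projection with standard parallel φ₀ has meridian scale h = cos φ / cos φ₀ and parallel scale k = cos φ₀ / cos φ (so areas are preserved, h·k = 1).
At 44.2°: h = 0.7462, k = 1.340; principal scales a = 1.340, b = 0.7462.
sin(ω/2) = (a − b)/(a + b) = 0.5940/2.086 = 0.2847, so ω = 2 arcsin(0.2847) ≈ 33.1°.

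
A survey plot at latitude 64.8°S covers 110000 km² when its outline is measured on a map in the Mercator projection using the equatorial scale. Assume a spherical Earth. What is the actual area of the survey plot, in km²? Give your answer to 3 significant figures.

The Mercator projection is conformal; its linear scale factor is the same in every direction and equals sec φ = 1/cos φ.
Areal scale = k² = sec²φ = 1/cos²(64.8°) = 1/0.4258² = 5.516.
True area = apparent / (areal scale) = 110000 / 5.516 ≈ 19900 km².

19900 km²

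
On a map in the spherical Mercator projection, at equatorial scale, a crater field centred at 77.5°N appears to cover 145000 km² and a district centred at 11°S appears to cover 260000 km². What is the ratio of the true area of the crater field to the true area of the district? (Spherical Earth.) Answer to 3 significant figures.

Mercator's areal exaggeration is sec²φ; hence true area = (apparent area) · cos²φ.
True area of crater field: 145000 × cos²(77.5°) = 145000 × 0.04685 = 6793 km².
True area of district: 260000 × cos²(11°) = 260000 × 0.9636 = 250500 km².
Ratio = 6793 / 250500 ≈ 0.0271.

0.0271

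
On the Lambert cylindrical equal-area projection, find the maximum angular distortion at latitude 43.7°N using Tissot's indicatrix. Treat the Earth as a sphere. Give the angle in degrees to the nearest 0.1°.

The Lambert cylindrical equal-area projection is the cylindrical equal-area projection with its standard parallel at the equator (φ₀ = 0). A cylindrical equal-area projection with standard parallel φ₀ has meridian scale h = cos φ / cos φ₀ and parallel scale k = cos φ₀ / cos φ (so areas are preserved, h·k = 1).
At 43.7°: h = 0.7230, k = 1.383; principal scales a = 1.383, b = 0.7230.
sin(ω/2) = (a − b)/(a + b) = 0.6602/2.106 = 0.3135, so ω = 2 arcsin(0.3135) ≈ 36.5°.

36.5°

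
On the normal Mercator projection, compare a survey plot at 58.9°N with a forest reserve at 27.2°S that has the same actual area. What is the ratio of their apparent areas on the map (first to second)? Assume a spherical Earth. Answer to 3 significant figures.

2.96

On Mercator, area is exaggerated by sec²φ = 1/cos²φ.
At 58.9°: sec²(58.9°) = 1/0.5165² = 3.748.
At 27.2°: sec²(27.2°) = 1/0.8894² = 1.264.
Ratio = 3.748/1.264 = cos²(27.2°)/cos²(58.9°) ≈ 2.96.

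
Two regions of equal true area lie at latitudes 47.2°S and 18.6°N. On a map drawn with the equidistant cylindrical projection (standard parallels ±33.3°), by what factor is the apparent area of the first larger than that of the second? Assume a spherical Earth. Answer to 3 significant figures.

1.39

In the equirectangular projection with standard parallel φ₀ = 33.3° (x = Rλ cos φ₀, y = Rφ), meridians are true-scale (h = 1) and the parallel scale is k = cos φ₀ / cos φ.
Areal scale at 47.2°: h·k = 1.000 × 1.230 = 1.230.
Areal scale at 18.6°: h·k = 1.000 × 0.8819 = 0.8819.
Ratio = 1.230/0.8819 ≈ 1.39.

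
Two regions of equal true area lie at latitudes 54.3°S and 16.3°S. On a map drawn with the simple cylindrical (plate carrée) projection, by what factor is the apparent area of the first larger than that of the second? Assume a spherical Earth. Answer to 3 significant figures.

Plate carrée maps x = Rλ, y = Rφ. The meridian scale is h = 1 and the parallel scale is k = 1/cos φ = sec φ.
Areal scale at 54.3°: h·k = 1.000 × 1.714 = 1.714.
Areal scale at 16.3°: h·k = 1.000 × 1.042 = 1.042.
Ratio = 1.714/1.042 ≈ 1.64.

1.64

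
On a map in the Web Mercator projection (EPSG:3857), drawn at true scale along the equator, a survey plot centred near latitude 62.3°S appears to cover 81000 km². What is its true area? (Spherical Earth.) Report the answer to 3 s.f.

17500 km²

The Mercator projection is conformal; its linear scale factor is the same in every direction and equals sec φ = 1/cos φ.
Areal scale = k² = sec²φ = 1/cos²(62.3°) = 1/0.4648² = 4.628.
True area = apparent / (areal scale) = 81000 / 4.628 ≈ 17500 km².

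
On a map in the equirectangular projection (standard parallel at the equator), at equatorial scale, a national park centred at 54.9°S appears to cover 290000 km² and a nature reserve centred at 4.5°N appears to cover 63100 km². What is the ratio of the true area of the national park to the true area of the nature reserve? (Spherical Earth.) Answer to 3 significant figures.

Plate carrée has h = 1 and k = sec φ, giving areal scale sec φ; true area = (apparent area) · cos φ.
True area of national park: 290000 × cos(54.9°) = 290000 × 0.5750 = 166800 km².
True area of nature reserve: 63100 × cos(4.5°) = 63100 × 0.9969 = 62910 km².
Ratio = 166800 / 62910 ≈ 2.65.

2.65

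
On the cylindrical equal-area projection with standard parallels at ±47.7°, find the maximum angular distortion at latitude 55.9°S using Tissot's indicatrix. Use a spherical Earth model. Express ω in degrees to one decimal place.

A cylindrical equal-area projection with standard parallel φ₀ has meridian scale h = cos φ / cos φ₀ and parallel scale k = cos φ₀ / cos φ (so areas are preserved, h·k = 1).
At 55.9°: h = 0.8330, k = 1.200; principal scales a = 1.200, b = 0.8330.
sin(ω/2) = (a − b)/(a + b) = 0.3674/2.033 = 0.1807, so ω = 2 arcsin(0.1807) ≈ 20.8°.

20.8°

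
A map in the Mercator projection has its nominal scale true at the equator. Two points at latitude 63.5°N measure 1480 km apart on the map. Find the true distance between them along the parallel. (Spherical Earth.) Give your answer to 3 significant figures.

660 km

For Mercator, h = k = sec φ (a conformal cylindrical projection has a single point scale, 1/cos φ).
Along the parallel at 63.5°, map distances are exaggerated by k = sec 63.5° = 2.241.
True distance = 1480 / 2.241 = 1480 × cos 63.5° ≈ 660 km.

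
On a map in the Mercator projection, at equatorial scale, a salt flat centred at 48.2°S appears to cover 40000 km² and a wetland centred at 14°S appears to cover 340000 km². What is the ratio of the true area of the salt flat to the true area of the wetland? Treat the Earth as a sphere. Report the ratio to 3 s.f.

Since Mercator area scale is 1/cos²φ, the true area equals the apparent area multiplied by cos²φ.
True area of salt flat: 40000 × cos²(48.2°) = 40000 × 0.4443 = 17770 km².
True area of wetland: 340000 × cos²(14°) = 340000 × 0.9415 = 320100 km².
Ratio = 17770 / 320100 ≈ 0.0555.

0.0555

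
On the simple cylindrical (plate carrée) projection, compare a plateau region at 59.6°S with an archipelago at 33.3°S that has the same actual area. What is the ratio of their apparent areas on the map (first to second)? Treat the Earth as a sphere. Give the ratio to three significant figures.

Plate carrée maps x = Rλ, y = Rφ. The meridian scale is h = 1 and the parallel scale is k = 1/cos φ = sec φ.
Areal scale at 59.6°: h·k = 1.000 × 1.976 = 1.976.
Areal scale at 33.3°: h·k = 1.000 × 1.196 = 1.196.
Ratio = 1.976/1.196 ≈ 1.65.

1.65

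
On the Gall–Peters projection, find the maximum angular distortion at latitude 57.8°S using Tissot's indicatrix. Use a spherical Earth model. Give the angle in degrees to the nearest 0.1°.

32.0°

Gall–Peters is a cylindrical equal-area projection with standard parallels at ±45°. A cylindrical equal-area projection with standard parallel φ₀ has meridian scale h = cos φ / cos φ₀ and parallel scale k = cos φ₀ / cos φ (so areas are preserved, h·k = 1).
At 57.8°: h = 0.7536, k = 1.327; principal scales a = 1.327, b = 0.7536.
sin(ω/2) = (a − b)/(a + b) = 0.5734/2.081 = 0.2756, so ω = 2 arcsin(0.2756) ≈ 32.0°.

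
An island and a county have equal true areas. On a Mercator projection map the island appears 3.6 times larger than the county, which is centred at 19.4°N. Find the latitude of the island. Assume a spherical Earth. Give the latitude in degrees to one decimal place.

On Mercator, (apparent₁)/(apparent₂) = sec²φ₁ / sec²φ₂ when true areas are equal.
cos²φ₂ / cos²φ₁ = 3.6  ⇒  cos φ₁ = cos 19.4° / √3.6 = 0.9432/1.897 = 0.4971.
φ₁ = arccos(0.4971) ≈ 60.2°.

60.2°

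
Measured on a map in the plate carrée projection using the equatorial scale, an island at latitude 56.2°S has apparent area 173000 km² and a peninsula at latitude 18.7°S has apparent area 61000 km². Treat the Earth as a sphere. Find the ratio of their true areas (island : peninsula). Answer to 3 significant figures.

1.67

Plate carrée has h = 1 and k = sec φ, giving areal scale sec φ; true area = (apparent area) · cos φ.
True area of island: 173000 × cos(56.2°) = 173000 × 0.5563 = 96240 km².
True area of peninsula: 61000 × cos(18.7°) = 61000 × 0.9472 = 57780 km².
Ratio = 96240 / 57780 ≈ 1.67.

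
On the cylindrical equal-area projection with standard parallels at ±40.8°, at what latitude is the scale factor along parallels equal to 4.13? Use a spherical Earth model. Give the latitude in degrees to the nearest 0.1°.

79.4°

Cylindrical equal-area (φ₀ = 40.8°): h = cos φ / cos 40.8° along meridians, k = cos 40.8° / cos φ along parallels; h·k = 1.
k = cos φ₀ / cos φ = 4.13  ⇒  cos φ = cos 40.8° / 4.13 = 0.1833.
φ = arccos(0.1833) ≈ 79.4°.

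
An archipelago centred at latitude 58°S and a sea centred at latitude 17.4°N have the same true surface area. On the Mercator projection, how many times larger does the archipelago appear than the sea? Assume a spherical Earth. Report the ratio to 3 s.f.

Mercator is conformal with k = sec φ, so areal scale = k² = sec²φ.
At 58°: sec²(58°) = 1/0.5299² = 3.561.
At 17.4°: sec²(17.4°) = 1/0.9542² = 1.098.
Ratio = 3.561/1.098 = cos²(17.4°)/cos²(58°) ≈ 3.24.

3.24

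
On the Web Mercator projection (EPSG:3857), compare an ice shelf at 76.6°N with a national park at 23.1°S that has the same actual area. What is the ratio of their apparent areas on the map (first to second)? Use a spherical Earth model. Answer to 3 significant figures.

15.8

Mercator areal scale is sec²φ.
At 76.6°: sec²(76.6°) = 1/0.2317² = 18.62.
At 23.1°: sec²(23.1°) = 1/0.9198² = 1.182.
Ratio = 18.62/1.182 = cos²(23.1°)/cos²(76.6°) ≈ 15.8.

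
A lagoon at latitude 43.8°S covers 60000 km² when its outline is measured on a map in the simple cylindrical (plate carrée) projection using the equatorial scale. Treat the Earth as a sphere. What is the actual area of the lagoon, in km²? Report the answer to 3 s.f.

For the equirectangular projection with φ₀ = 0 (plate carrée), h = 1 along meridians and k = sec φ along parallels.
Areal scale = h·k = 1 × sec φ; at 43.8°, h = 1.000, k = 1.386, so h·k = 1.386.
True area = apparent / (areal scale) = 60000 / 1.386 ≈ 43300 km².

43300 km²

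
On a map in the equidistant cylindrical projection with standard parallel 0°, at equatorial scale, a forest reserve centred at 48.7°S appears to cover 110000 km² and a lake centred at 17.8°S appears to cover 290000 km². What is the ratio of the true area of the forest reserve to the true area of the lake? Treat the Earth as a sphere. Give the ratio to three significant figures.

0.263

On the plate carrée, areal scale = h·k = 1 × sec φ, so true area = apparent × cos φ.
True area of forest reserve: 110000 × cos(48.7°) = 110000 × 0.6600 = 72600 km².
True area of lake: 290000 × cos(17.8°) = 290000 × 0.9521 = 276100 km².
Ratio = 72600 / 276100 ≈ 0.263.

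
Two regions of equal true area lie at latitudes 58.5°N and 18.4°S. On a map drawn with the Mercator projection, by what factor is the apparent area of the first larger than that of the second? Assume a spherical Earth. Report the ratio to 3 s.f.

On Mercator, area is exaggerated by sec²φ = 1/cos²φ.
At 58.5°: sec²(58.5°) = 1/0.5225² = 3.663.
At 18.4°: sec²(18.4°) = 1/0.9489² = 1.111.
Ratio = 3.663/1.111 = cos²(18.4°)/cos²(58.5°) ≈ 3.30.

3.30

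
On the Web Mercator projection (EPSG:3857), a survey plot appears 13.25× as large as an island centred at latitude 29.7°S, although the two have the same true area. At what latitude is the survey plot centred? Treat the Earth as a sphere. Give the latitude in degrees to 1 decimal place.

76.2°

For equal true areas on Mercator, apparent areas scale as sec²φ, so the ratio is cos²φ₂ / cos²φ₁.
cos²φ₂ / cos²φ₁ = 13.25  ⇒  cos φ₁ = cos 29.7° / √13.25 = 0.8686/3.640 = 0.2386.
φ₁ = arccos(0.2386) ≈ 76.2°.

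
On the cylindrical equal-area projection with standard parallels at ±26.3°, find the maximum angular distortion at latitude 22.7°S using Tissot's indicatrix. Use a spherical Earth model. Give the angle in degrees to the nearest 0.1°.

A cylindrical equal-area projection with standard parallel φ₀ has meridian scale h = cos φ / cos φ₀ and parallel scale k = cos φ₀ / cos φ (so areas are preserved, h·k = 1).
At 22.7°: h = 1.029, k = 0.9718; principal scales a = 1.029, b = 0.9718.
sin(ω/2) = (a − b)/(a + b) = 0.05730/2.001 = 0.02864, so ω = 2 arcsin(0.02864) ≈ 3.3°.

3.3°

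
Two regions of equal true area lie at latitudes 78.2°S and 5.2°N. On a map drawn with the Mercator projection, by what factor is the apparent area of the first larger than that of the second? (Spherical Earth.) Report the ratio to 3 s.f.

Mercator is conformal with k = sec φ, so areal scale = k² = sec²φ.
At 78.2°: sec²(78.2°) = 1/0.2045² = 23.91.
At 5.2°: sec²(5.2°) = 1/0.9959² = 1.008.
Ratio = 23.91/1.008 = cos²(5.2°)/cos²(78.2°) ≈ 23.7.

23.7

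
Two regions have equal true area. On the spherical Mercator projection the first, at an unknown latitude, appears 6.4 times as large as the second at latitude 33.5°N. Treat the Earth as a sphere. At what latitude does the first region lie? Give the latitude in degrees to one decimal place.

On Mercator, (apparent₁)/(apparent₂) = sec²φ₁ / sec²φ₂ when true areas are equal.
cos²φ₂ / cos²φ₁ = 6.4  ⇒  cos φ₁ = cos 33.5° / √6.4 = 0.8339/2.530 = 0.3296.
φ₁ = arccos(0.3296) ≈ 70.8°.

70.8°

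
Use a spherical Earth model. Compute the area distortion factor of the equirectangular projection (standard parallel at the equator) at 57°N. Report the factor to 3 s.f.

In the plate carrée (x = Rλ, y = Rφ), meridians are true-scale (h = 1) and parallels are stretched by k = sec φ.
Areal scale = h·k = 1 × sec φ; at 57°, h = 1.000, k = 1.836, so h·k = 1.836.

1.84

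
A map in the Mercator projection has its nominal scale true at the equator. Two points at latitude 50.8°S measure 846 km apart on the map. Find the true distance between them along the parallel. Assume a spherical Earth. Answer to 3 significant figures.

535 km

The Mercator projection is conformal; its linear scale factor is the same in every direction and equals sec φ = 1/cos φ.
Along the parallel at 50.8°, map distances are exaggerated by k = sec 50.8° = 1.582.
True distance = 846 / 1.582 = 846 × cos 50.8° ≈ 535 km.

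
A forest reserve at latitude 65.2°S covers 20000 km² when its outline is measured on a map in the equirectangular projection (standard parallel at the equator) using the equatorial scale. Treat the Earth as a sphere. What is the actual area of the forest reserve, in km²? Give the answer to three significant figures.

8390 km²

In the plate carrée (x = Rλ, y = Rφ), meridians are true-scale (h = 1) and parallels are stretched by k = sec φ.
Areal scale = h·k = 1 × sec φ; at 65.2°, h = 1.000, k = 2.384, so h·k = 2.384.
True area = apparent / (areal scale) = 20000 / 2.384 ≈ 8390 km².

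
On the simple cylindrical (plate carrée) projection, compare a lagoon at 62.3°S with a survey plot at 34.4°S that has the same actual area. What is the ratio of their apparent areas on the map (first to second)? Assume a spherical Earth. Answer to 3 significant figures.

In the plate carrée (x = Rλ, y = Rφ), meridians are true-scale (h = 1) and parallels are stretched by k = sec φ.
Areal scale at 62.3°: h·k = 1.000 × 2.151 = 2.151.
Areal scale at 34.4°: h·k = 1.000 × 1.212 = 1.212.
Ratio = 2.151/1.212 ≈ 1.78.

1.78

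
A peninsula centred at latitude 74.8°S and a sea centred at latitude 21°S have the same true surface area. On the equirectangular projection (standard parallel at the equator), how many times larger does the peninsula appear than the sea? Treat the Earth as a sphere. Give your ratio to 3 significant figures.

3.56

Plate carrée maps x = Rλ, y = Rφ. The meridian scale is h = 1 and the parallel scale is k = 1/cos φ = sec φ.
Areal scale at 74.8°: h·k = 1.000 × 3.814 = 3.814.
Areal scale at 21°: h·k = 1.000 × 1.071 = 1.071.
Ratio = 3.814/1.071 ≈ 3.56.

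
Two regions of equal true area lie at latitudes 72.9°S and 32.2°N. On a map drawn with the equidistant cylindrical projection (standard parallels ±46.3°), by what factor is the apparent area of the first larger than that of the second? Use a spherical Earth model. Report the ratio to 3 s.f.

The equidistant cylindrical projection with φ₀ = 46.3° has h = 1 (meridians true) and k = cos φ₀ / cos φ along parallels.
Areal scale at 72.9°: h·k = 1.000 × 2.350 = 2.350.
Areal scale at 32.2°: h·k = 1.000 × 0.8165 = 0.8165.
Ratio = 2.350/0.8165 ≈ 2.88.

2.88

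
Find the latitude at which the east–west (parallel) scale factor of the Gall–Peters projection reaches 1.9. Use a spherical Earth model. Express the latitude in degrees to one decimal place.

The Gall–Peters projection is cylindrical equal-area with φ₀ = 45°. For cylindrical equal-area with standard parallel φ₀, h = cos φ / cos φ₀ and k = cos φ₀ / cos φ, so h·k = 1.
k = cos φ₀ / cos φ = 1.9  ⇒  cos φ = cos 45° / 1.9 = 0.3722.
φ = arccos(0.3722) ≈ 68.2°.

68.2°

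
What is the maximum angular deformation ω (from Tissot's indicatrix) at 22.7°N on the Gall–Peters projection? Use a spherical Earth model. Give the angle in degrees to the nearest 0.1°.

The Gall–Peters projection is cylindrical equal-area with φ₀ = 45°. For cylindrical equal-area with standard parallel φ₀, h = cos φ / cos φ₀ and k = cos φ₀ / cos φ, so h·k = 1.
At 22.7°: h = 1.305, k = 0.7665; principal scales a = 1.305, b = 0.7665.
sin(ω/2) = (a − b)/(a + b) = 0.5382/2.071 = 0.2598, so ω = 2 arcsin(0.2598) ≈ 30.1°.

30.1°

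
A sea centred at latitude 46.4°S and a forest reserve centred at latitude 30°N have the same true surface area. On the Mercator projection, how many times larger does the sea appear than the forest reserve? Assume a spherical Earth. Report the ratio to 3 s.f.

Mercator is conformal with k = sec φ, so areal scale = k² = sec²φ.
At 46.4°: sec²(46.4°) = 1/0.6896² = 2.103.
At 30°: sec²(30°) = 1/0.8660² = 1.333.
Ratio = 2.103/1.333 = cos²(30°)/cos²(46.4°) ≈ 1.58.

1.58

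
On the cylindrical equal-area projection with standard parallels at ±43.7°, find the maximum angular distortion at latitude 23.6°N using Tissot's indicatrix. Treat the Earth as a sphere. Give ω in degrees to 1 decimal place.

26.9°

Cylindrical equal-area (φ₀ = 43.7°): h = cos φ / cos 43.7° along meridians, k = cos 43.7° / cos φ along parallels; h·k = 1.
At 23.6°: h = 1.268, k = 0.7890; principal scales a = 1.268, b = 0.7890.
sin(ω/2) = (a − b)/(a + b) = 0.4785/2.056 = 0.2327, so ω = 2 arcsin(0.2327) ≈ 26.9°.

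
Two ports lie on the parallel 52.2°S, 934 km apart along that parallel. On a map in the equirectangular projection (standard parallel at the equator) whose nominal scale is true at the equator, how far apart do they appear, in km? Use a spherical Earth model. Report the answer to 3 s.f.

For the equirectangular projection with φ₀ = 0 (plate carrée), h = 1 along meridians and k = sec φ along parallels.
Along the parallel, k = sec 52.2° = 1/0.6129 = 1.632.
Map distance = 934 × 1.632 ≈ 1520 km.

1520 km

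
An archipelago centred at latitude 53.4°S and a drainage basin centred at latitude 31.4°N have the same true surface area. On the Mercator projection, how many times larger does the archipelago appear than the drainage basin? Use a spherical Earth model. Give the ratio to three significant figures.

Mercator areal scale is sec²φ.
At 53.4°: sec²(53.4°) = 1/0.5962² = 2.813.
At 31.4°: sec²(31.4°) = 1/0.8536² = 1.373.
Ratio = 2.813/1.373 = cos²(31.4°)/cos²(53.4°) ≈ 2.05.

2.05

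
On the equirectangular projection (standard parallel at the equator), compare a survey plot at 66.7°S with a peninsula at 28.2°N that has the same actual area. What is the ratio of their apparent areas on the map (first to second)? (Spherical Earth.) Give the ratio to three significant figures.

2.23

In the plate carrée (x = Rλ, y = Rφ), meridians are true-scale (h = 1) and parallels are stretched by k = sec φ.
Areal scale at 66.7°: h·k = 1.000 × 2.528 = 2.528.
Areal scale at 28.2°: h·k = 1.000 × 1.135 = 1.135.
Ratio = 2.528/1.135 ≈ 2.23.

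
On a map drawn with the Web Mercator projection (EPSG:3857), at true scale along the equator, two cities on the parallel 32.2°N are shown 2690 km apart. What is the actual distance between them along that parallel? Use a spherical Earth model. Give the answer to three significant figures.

The Mercator projection is conformal; its linear scale factor is the same in every direction and equals sec φ = 1/cos φ.
Along the parallel at 32.2°, map distances are exaggerated by k = sec 32.2° = 1.182.
True distance = 2690 / 1.182 = 2690 × cos 32.2° ≈ 2280 km.

2280 km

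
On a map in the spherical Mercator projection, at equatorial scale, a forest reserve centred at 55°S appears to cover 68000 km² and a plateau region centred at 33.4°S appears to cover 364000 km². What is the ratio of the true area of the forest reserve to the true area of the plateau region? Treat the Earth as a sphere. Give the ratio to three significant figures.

On Mercator the areal scale is sec²φ, so true area = apparent × cos²φ.
True area of forest reserve: 68000 × cos²(55°) = 68000 × 0.3290 = 22370 km².
True area of plateau region: 364000 × cos²(33.4°) = 364000 × 0.6970 = 253700 km².
Ratio = 22370 / 253700 ≈ 0.0882.

0.0882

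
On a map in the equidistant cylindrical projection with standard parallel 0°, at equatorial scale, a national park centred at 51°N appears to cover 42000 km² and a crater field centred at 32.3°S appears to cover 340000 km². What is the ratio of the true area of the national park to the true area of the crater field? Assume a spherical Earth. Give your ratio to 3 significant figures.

0.0920

On the plate carrée, areal scale = h·k = 1 × sec φ, so true area = apparent × cos φ.
True area of national park: 42000 × cos(51°) = 42000 × 0.6293 = 26430 km².
True area of crater field: 340000 × cos(32.3°) = 340000 × 0.8453 = 287400 km².
Ratio = 26430 / 287400 ≈ 0.0920.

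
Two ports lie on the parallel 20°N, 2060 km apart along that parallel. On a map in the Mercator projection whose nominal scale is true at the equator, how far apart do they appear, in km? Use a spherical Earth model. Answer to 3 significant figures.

2190 km

Mercator is conformal, so the point scale is isotropic: h = k = sec φ = 1/cos φ.
Along the parallel, k = sec 20° = 1/0.9397 = 1.064.
Map distance = 2060 × 1.064 ≈ 2190 km.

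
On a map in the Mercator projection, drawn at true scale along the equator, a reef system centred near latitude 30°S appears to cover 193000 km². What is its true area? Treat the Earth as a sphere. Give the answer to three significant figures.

145000 km²

The Mercator projection is conformal; its linear scale factor is the same in every direction and equals sec φ = 1/cos φ.
Areal scale = k² = sec²φ = 1/cos²(30°) = 1/0.8660² = 1.333.
True area = apparent / (areal scale) = 193000 / 1.333 ≈ 145000 km².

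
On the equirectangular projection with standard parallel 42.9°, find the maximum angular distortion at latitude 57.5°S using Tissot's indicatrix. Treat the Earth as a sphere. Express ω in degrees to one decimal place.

With standard parallel φ₀ = 42.9°, the equirectangular projection gives x = Rλ cos φ₀, y = Rφ, so h = 1 and k = cos 42.9° / cos φ.
At 57.5°: h = 1.000, k = 1.363; principal scales a = 1.363, b = 1.000.
sin(ω/2) = (a − b)/(a + b) = 0.3634/2.363 = 0.1538, so ω = 2 arcsin(0.1538) ≈ 17.7°.

17.7°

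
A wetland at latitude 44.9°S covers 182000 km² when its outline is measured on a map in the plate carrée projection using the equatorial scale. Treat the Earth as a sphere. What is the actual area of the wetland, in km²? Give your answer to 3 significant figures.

129000 km²

In the plate carrée (x = Rλ, y = Rφ), meridians are true-scale (h = 1) and parallels are stretched by k = sec φ.
Areal scale = h·k = 1 × sec φ; at 44.9°, h = 1.000, k = 1.412, so h·k = 1.412.
True area = apparent / (areal scale) = 182000 / 1.412 ≈ 129000 km².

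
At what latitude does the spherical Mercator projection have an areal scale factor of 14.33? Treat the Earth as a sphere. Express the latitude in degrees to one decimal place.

74.7°

Mercator areal scale is sec²φ.
sec²φ = 14.33  ⇒  cos²φ = 0.06978  ⇒  cos φ = 0.2642.
φ = arccos(0.2642) ≈ 74.7°.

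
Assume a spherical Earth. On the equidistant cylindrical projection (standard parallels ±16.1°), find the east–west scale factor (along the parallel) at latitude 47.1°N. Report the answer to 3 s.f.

With standard parallel φ₀ = 16.1°, the equirectangular projection gives x = Rλ cos φ₀, y = Rφ, so h = 1 and k = cos 16.1° / cos φ.
k = cos 16.1° / cos 47.1° = 0.9608/0.6807 = 1.411.

1.41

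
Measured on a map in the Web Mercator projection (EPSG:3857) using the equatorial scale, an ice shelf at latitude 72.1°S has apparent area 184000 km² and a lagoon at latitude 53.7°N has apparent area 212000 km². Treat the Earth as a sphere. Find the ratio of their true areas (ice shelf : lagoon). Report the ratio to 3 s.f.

0.234

On Mercator the areal scale is sec²φ, so true area = apparent × cos²φ.
True area of ice shelf: 184000 × cos²(72.1°) = 184000 × 0.09447 = 17380 km².
True area of lagoon: 212000 × cos²(53.7°) = 212000 × 0.3505 = 74300 km².
Ratio = 17380 / 74300 ≈ 0.234.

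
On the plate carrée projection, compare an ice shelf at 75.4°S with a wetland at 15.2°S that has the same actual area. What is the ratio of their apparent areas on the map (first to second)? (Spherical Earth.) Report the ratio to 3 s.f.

In the plate carrée (x = Rλ, y = Rφ), meridians are true-scale (h = 1) and parallels are stretched by k = sec φ.
Areal scale at 75.4°: h·k = 1.000 × 3.967 = 3.967.
Areal scale at 15.2°: h·k = 1.000 × 1.036 = 1.036.
Ratio = 3.967/1.036 ≈ 3.83.

3.83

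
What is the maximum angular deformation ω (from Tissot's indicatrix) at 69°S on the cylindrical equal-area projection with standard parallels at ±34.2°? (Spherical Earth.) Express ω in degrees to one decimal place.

Cylindrical equal-area (φ₀ = 34.2°): h = cos φ / cos 34.2° along meridians, k = cos 34.2° / cos φ along parallels; h·k = 1.
At 69°: h = 0.4333, k = 2.308; principal scales a = 2.308, b = 0.4333.
sin(ω/2) = (a − b)/(a + b) = 1.875/2.741 = 0.6839, so ω = 2 arcsin(0.6839) ≈ 86.3°.

86.3°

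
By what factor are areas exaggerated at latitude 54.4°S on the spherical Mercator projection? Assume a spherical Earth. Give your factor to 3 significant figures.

2.95

For Mercator, h = k = sec φ (a conformal cylindrical projection has a single point scale, 1/cos φ).
Areal scale = k² = sec²φ = 1/cos²(54.4°) = 1/0.5821² = 2.951.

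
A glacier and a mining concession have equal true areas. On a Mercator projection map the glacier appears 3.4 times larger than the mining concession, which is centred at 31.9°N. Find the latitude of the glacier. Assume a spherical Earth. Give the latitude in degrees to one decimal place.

62.6°

Mercator areal scale is sec²φ, so apparent-area ratio = sec²φ₁ / sec²φ₂ = cos²φ₂ / cos²φ₁.
cos²φ₂ / cos²φ₁ = 3.4  ⇒  cos φ₁ = cos 31.9° / √3.4 = 0.8490/1.844 = 0.4604.
φ₁ = arccos(0.4604) ≈ 62.6°.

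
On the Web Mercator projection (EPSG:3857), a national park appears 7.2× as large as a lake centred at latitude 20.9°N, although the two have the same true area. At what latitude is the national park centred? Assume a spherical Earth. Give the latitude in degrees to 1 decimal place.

Mercator areal scale is sec²φ, so apparent-area ratio = sec²φ₁ / sec²φ₂ = cos²φ₂ / cos²φ₁.
cos²φ₂ / cos²φ₁ = 7.2  ⇒  cos φ₁ = cos 20.9° / √7.2 = 0.9342/2.683 = 0.3482.
φ₁ = arccos(0.3482) ≈ 69.6°.

69.6°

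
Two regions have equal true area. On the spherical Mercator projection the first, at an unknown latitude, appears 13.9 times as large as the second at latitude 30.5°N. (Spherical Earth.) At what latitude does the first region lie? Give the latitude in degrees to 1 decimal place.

76.6°

Mercator areal scale is sec²φ, so apparent-area ratio = sec²φ₁ / sec²φ₂ = cos²φ₂ / cos²φ₁.
cos²φ₂ / cos²φ₁ = 13.9  ⇒  cos φ₁ = cos 30.5° / √13.9 = 0.8616/3.728 = 0.2311.
φ₁ = arccos(0.2311) ≈ 76.6°.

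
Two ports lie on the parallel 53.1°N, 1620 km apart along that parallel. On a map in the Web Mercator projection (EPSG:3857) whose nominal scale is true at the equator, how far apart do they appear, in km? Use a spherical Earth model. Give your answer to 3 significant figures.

Mercator is conformal, so the point scale is isotropic: h = k = sec φ = 1/cos φ.
Along the parallel, k = sec 53.1° = 1/0.6004 = 1.666.
Map distance = 1620 × 1.666 ≈ 2700 km.

2700 km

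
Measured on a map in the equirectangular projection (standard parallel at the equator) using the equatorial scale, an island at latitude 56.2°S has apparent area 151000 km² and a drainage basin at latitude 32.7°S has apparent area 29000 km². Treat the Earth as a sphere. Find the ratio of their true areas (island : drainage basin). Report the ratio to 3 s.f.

3.44

Plate carrée has h = 1 and k = sec φ, giving areal scale sec φ; true area = (apparent area) · cos φ.
True area of island: 151000 × cos(56.2°) = 151000 × 0.5563 = 84000 km².
True area of drainage basin: 29000 × cos(32.7°) = 29000 × 0.8415 = 24400 km².
Ratio = 84000 / 24400 ≈ 3.44.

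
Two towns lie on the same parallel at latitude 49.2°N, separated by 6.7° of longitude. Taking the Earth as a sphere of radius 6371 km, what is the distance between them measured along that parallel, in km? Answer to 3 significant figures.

Arc length along a parallel = R cos φ · Δλ (with Δλ in radians).
= 6371 × cos 49.2° × (6.7° × π/180) = 6371 × 0.6534 × 0.1169 ≈ 487 km.

487 km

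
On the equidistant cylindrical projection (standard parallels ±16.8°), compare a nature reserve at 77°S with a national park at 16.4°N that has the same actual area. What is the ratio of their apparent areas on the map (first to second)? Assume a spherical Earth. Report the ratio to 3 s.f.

The equidistant cylindrical projection with φ₀ = 16.8° has h = 1 (meridians true) and k = cos φ₀ / cos φ along parallels.
Areal scale at 77°: h·k = 1.000 × 4.256 = 4.256.
Areal scale at 16.4°: h·k = 1.000 × 0.9979 = 0.9979.
Ratio = 4.256/0.9979 ≈ 4.26.

4.26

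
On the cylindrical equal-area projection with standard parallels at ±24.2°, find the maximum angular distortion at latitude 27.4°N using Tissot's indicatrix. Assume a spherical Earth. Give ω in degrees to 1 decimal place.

Cylindrical equal-area (φ₀ = 24.2°): h = cos φ / cos 24.2° along meridians, k = cos 24.2° / cos φ along parallels; h·k = 1.
At 27.4°: h = 0.9734, k = 1.027; principal scales a = 1.027, b = 0.9734.
sin(ω/2) = (a − b)/(a + b) = 0.05402/2.001 = 0.02700, so ω = 2 arcsin(0.02700) ≈ 3.1°.

3.1°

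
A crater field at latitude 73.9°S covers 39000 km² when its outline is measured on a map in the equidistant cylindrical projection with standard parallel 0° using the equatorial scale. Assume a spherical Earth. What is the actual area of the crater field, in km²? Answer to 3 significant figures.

10800 km²

In the plate carrée (x = Rλ, y = Rφ), meridians are true-scale (h = 1) and parallels are stretched by k = sec φ.
Areal scale = h·k = 1 × sec φ; at 73.9°, h = 1.000, k = 3.606, so h·k = 3.606.
True area = apparent / (areal scale) = 39000 / 3.606 ≈ 10800 km².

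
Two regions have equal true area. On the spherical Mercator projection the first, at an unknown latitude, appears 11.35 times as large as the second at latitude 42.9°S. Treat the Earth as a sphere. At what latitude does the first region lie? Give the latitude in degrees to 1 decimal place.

77.4°

On Mercator, (apparent₁)/(apparent₂) = sec²φ₁ / sec²φ₂ when true areas are equal.
cos²φ₂ / cos²φ₁ = 11.35  ⇒  cos φ₁ = cos 42.9° / √11.35 = 0.7325/3.369 = 0.2174.
φ₁ = arccos(0.2174) ≈ 77.4°.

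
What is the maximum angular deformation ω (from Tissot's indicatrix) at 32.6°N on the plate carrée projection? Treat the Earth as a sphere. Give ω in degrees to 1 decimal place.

9.8°

For the equirectangular projection with φ₀ = 0 (plate carrée), h = 1 along meridians and k = sec φ along parallels.
At 32.6°: h = 1.000, k = 1.187; principal scales a = 1.187, b = 1.000.
sin(ω/2) = (a − b)/(a + b) = 0.1870/2.187 = 0.08551, so ω = 2 arcsin(0.08551) ≈ 9.8°.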